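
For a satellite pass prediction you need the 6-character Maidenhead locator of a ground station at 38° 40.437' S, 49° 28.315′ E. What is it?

LF41rh

Add 180° to longitude and 90° to latitude: 229.4719, 51.3261.
Field: 229.4719/20 → 11 → L, 51.3261/10 → 5 → F; chars LF.
Square: 9.4719/2 → 4, 1.3261/1 → 1; chars 41.
Subsquare: 1.4719/0.0833333 → 17 → r, 0.3261/0.0416667 → 7 → h; chars rh.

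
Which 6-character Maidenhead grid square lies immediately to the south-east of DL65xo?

DL75an

Longitude subsquare x = 23; +1 → 24, wraps to 0 = a, carry into square.
Longitude square 6; +1 → 7.
Latitude subsquare o = 14; −1 → 13 = n.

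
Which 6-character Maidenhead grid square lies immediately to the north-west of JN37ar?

Longitude subsquare a = 0; −1 → -1, wraps to 23 = x, carry into square.
Longitude square 3; −1 → 2.
Latitude subsquare r = 17; +1 → 18 = s.

JN27xs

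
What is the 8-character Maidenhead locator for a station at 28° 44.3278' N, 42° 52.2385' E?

Add 180° to longitude and 90° to latitude: 222.87064, 118.73880.
Field: 222.87064/20 → 11 → L, 118.73880/10 → 11 → L; chars LL.
Square: 2.87064/2 → 1, 8.73880/1 → 8; chars 18.
Subsquare: 0.87064/0.0833333 → 10 → k, 0.73880/0.0416667 → 17 → r; chars kr.
Extended square: 0.03731/0.00833333 → 4, 0.03046/0.00416667 → 7; chars 47.

LL18kr47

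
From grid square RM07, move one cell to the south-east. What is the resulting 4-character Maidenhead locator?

Longitude square 0; +1 → 1.
Latitude square 7; −1 → 6.

RM16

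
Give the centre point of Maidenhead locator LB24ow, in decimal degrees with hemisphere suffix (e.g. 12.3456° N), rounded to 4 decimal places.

Field L=11, B=1: +11·20° lon, +1·10° lat → SW at lon 40°, lat -80°.
Square 2, 4: +2·2° lon, +4·1° lat → SW at lon 44°, lat -76°.
Subsquare o=14, w=22: +14·0.0833333° lon, +22·0.0416667° lat → SW at lon 45.1667°, lat -75.0833°.
Cell spans 0.0833333° lon × 0.0416667° lat. Centre is SW corner plus half of each.
latitude 75.0625° S, longitude 45.2083° E.

75.0625° S, 45.2083° E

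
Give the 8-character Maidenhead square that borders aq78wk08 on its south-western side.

AQ78vk97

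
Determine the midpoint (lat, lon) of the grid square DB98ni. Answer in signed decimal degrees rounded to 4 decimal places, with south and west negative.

-71.6458, -100.8750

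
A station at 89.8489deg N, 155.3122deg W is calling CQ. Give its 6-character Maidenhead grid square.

Offset from 180°W / 90°S: lon 24.6878°, lat 179.8489°.
Field (20°×10°, letters A–R): 24.6878/20 → 1 → B, 179.8489/10 → 17 → R; chars BR.
Square (2°×1°, digits 0–9): 4.6878/2 → 2, 9.8489/1 → 9; chars 29.
Subsquare (5′×2.5′, letters a–x): 0.6878/0.0833333 → 8 → i, 0.8489/0.0416667 → 20 → u; chars iu.

BR29iu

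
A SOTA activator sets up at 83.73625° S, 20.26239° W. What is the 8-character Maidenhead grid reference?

Add 180° to longitude and 90° to latitude: 159.73761, 6.26375.
Field: 159.73761/20 → 7 → H, 6.26375/10 → 0 → A; chars HA.
Square: 19.73761/2 → 9, 6.26375/1 → 6; chars 96.
Subsquare: 1.73761/0.0833333 → 20 → u, 0.26375/0.0416667 → 6 → g; chars ug.
Extended square: 0.07094/0.00833333 → 8, 0.01375/0.00416667 → 3; chars 83.

HA96ug83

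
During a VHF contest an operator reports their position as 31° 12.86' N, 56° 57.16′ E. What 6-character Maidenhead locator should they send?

Add 180° to longitude and 90° to latitude: 236.9527, 121.2143.
Field: lon ⌊236.9527/20⌋ = 11 → L; lat ⌊121.2143/10⌋ = 12 → M.
Square: lon ⌊16.9527/2⌋ = 8; lat ⌊1.2143/1⌋ = 1.
Subsquare: lon ⌊0.9527/0.0833333⌋ = 11 → l; lat ⌊0.2143/0.0416667⌋ = 5 → f.

LM81lf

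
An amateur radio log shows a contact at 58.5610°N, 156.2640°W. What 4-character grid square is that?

BO18

Add 180° to longitude and 90° to latitude: 23.74, 148.56.
Field (20°×10°, letters A–R): lon ⌊23.74/20⌋ = 1 → B; lat ⌊148.56/10⌋ = 14 → O.
Square (2°×1°, digits 0–9): lon ⌊3.74/2⌋ = 1; lat ⌊8.56/1⌋ = 8.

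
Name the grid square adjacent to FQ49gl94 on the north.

Latitude extended square 4; +1 → 5.
The longitude characters are unchanged.

FQ49gl95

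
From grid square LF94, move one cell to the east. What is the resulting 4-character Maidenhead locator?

MF04

Longitude square 9; +1 → 10, wraps to 0, carry into field.
Longitude field L = 11; +1 → 12 = M.
The latitude characters are unchanged.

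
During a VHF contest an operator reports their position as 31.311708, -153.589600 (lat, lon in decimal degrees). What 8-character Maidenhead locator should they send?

BM31eh94

Offset from 180°W / 90°S: lon 26.41040°, lat 121.31171°.
Field: lon ⌊26.41040/20⌋ = 1 → B; lat ⌊121.31171/10⌋ = 12 → M.
Square: lon ⌊6.41040/2⌋ = 3; lat ⌊1.31171/1⌋ = 1.
Subsquare: lon ⌊0.41040/0.0833333⌋ = 4 → e; lat ⌊0.31171/0.0416667⌋ = 7 → h.
Extended square: lon ⌊0.07707/0.00833333⌋ = 9; lat ⌊0.02004/0.00416667⌋ = 4.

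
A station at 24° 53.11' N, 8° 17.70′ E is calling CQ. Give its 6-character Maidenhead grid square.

JL44dv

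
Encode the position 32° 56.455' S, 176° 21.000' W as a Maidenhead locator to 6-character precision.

Add 180° to longitude and 90° to latitude: 3.6500, 57.0591.
Field: lon ⌊3.6500/20⌋ = 0 → A; lat ⌊57.0591/10⌋ = 5 → F.
Square: lon ⌊3.6500/2⌋ = 1; lat ⌊7.0591/1⌋ = 7.
Subsquare: lon ⌊1.6500/0.0833333⌋ = 19 → t; lat ⌊0.0591/0.0416667⌋ = 1 → b.

AF17tb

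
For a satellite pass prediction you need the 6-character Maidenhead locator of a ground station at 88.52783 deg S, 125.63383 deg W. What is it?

Shift to the Maidenhead origin (180°W, 90°S): lon 54.3662, lat 1.4722.
Field: lon ⌊54.3662/20⌋ = 2 → C; lat ⌊1.4722/10⌋ = 0 → A.
Square: lon ⌊14.3662/2⌋ = 7; lat ⌊1.4722/1⌋ = 1.
Subsquare: lon ⌊0.3662/0.0833333⌋ = 4 → e; lat ⌊0.4722/0.0416667⌋ = 11 → l.

CA71el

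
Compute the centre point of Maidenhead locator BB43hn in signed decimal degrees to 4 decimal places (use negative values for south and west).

Field B=1, B=1: +1·20° lon, +1·10° lat → SW at lon -160°, lat -80°.
Square 4, 3: +4·2° lon, +3·1° lat → SW at lon -152°, lat -77°.
Subsquare h=7, n=13: +7·0.0833333° lon, +13·0.0416667° lat → SW at lon -151.417°, lat -76.4583°.
Cell spans 0.0833333° lon × 0.0416667° lat. Centre is SW corner plus half of each.
latitude -76.4375, longitude -151.3750.

-76.4375, -151.3750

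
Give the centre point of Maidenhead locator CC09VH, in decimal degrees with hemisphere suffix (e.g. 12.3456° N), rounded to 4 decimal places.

60.6875° S, 138.2083° W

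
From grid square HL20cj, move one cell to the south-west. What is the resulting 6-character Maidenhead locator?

HL20bi

Longitude subsquare c = 2; −1 → 1 = b.
Latitude subsquare j = 9; −1 → 8 = i.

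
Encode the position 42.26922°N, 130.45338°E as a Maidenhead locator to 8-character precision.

PN52fg44

Offset from 180°W / 90°S: lon 310.45338°, lat 132.26922°.
Field: lon ⌊310.45338/20⌋ = 15 → P; lat ⌊132.26922/10⌋ = 13 → N.
Square: lon ⌊10.45338/2⌋ = 5; lat ⌊2.26922/1⌋ = 2.
Subsquare: lon ⌊0.45338/0.0833333⌋ = 5 → f; lat ⌊0.26922/0.0416667⌋ = 6 → g.
Extended square: lon ⌊0.03671/0.00833333⌋ = 4; lat ⌊0.01922/0.00416667⌋ = 4.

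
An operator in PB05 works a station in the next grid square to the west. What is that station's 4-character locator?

OB95

Longitude square 0; −1 → -1, wraps to 9, carry into field.
Longitude field P = 15; −1 → 14 = O.
The latitude characters are unchanged.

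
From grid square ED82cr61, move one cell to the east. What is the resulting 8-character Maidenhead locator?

ED82cr71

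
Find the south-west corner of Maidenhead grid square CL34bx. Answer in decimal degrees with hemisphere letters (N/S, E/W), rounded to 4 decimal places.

24.9583° N, 133.9167° W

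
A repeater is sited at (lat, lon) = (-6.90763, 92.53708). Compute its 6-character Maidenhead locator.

NI63gc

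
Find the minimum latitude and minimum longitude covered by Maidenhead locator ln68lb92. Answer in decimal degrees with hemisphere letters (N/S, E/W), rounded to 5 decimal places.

48.05000° N, 52.99167° E

Field L=11, N=13: +11·20° lon, +13·10° lat → SW at lon 40°, lat 40°.
Square 6, 8: +6·2° lon, +8·1° lat → SW at lon 52°, lat 48°.
Subsquare l=11, b=1: +11·0.0833333° lon, +1·0.0416667° lat → SW at lon 52.9167°, lat 48.0417°.
Extended square 9, 2: +9·0.00833333° lon, +2·0.00416667° lat → SW at lon 52.9917°, lat 48.05°.
latitude 48.05000° N, longitude 52.99167° E.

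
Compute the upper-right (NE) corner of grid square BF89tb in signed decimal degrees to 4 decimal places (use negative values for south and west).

-30.9167, -142.3333

Field B=1, F=5: +1·20° lon, +5·10° lat → SW at lon -160°, lat -40°.
Square 8, 9: +8·2° lon, +9·1° lat → SW at lon -144°, lat -31°.
Subsquare t=19, b=1: +19·0.0833333° lon, +1·0.0416667° lat → SW at lon -142.417°, lat -30.9583°.
Cell spans 0.0833333° lon × 0.0416667° lat. NE corner is SW corner plus one full cell.
latitude -30.9167, longitude -142.3333.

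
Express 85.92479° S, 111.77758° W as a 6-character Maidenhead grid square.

DA44cb

Shift to the Maidenhead origin (180°W, 90°S): lon 68.2224, lat 4.0752.
Field (20°×10°, letters A–R): lon ⌊68.2224/20⌋ = 3 → D; lat ⌊4.0752/10⌋ = 0 → A.
Square (2°×1°, digits 0–9): lon ⌊8.2224/2⌋ = 4; lat ⌊4.0752/1⌋ = 4.
Subsquare (5′×2.5′, letters a–x): lon ⌊0.2224/0.0833333⌋ = 2 → c; lat ⌊0.0752/0.0416667⌋ = 1 → b.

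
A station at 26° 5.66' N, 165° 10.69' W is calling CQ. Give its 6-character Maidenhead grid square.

Shift to the Maidenhead origin (180°W, 90°S): lon 14.8218, lat 116.0943.
Field: 14.8218/20 → 0 → A, 116.0943/10 → 11 → L; chars AL.
Square: 14.8218/2 → 7, 6.0943/1 → 6; chars 76.
Subsquare: 0.8218/0.0833333 → 9 → j, 0.0943/0.0416667 → 2 → c; chars jc.

AL76jc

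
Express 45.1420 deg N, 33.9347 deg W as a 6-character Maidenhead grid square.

Offset from 180°W / 90°S: lon 146.0653°, lat 135.1420°.
Field: lon ⌊146.0653/20⌋ = 7 → H; lat ⌊135.1420/10⌋ = 13 → N.
Square: lon ⌊6.0653/2⌋ = 3; lat ⌊5.1420/1⌋ = 5.
Subsquare: lon ⌊0.0653/0.0833333⌋ = 0 → a; lat ⌊0.1420/0.0416667⌋ = 3 → d.

HN35ad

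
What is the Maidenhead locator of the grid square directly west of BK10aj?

BK00xj

Longitude subsquare a = 0; −1 → -1, wraps to 23 = x, carry into square.
Longitude square 1; −1 → 0.
The latitude characters are unchanged.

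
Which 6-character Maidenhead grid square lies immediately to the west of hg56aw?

HG46xw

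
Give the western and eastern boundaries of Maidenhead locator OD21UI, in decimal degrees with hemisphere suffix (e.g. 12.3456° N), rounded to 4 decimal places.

Field O=14, D=3: +14·20° lon, +3·10° lat → SW at lon 100°, lat -60°.
Square 2, 1: +2·2° lon, +1·1° lat → SW at lon 104°, lat -59°.
Subsquare u=20, i=8: +20·0.0833333° lon, +8·0.0416667° lat → SW at lon 105.667°, lat -58.6667°.
Cell spans 0.0833333° lon × 0.0416667° lat.
west 105.6667° E, east 105.7500° E.

105.6667° E, 105.7500° E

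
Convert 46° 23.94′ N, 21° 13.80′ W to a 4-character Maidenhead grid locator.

HN96

Offset from 180°W / 90°S: lon 158.77°, lat 136.40°.
Field: lon ⌊158.77/20⌋ = 7 → H; lat ⌊136.40/10⌋ = 13 → N.
Square: lon ⌊18.77/2⌋ = 9; lat ⌊6.40/1⌋ = 6.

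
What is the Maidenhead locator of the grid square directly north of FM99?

Latitude square 9; +1 → 10, wraps to 0, carry into field.
Latitude field M = 12; +1 → 13 = N.
The longitude characters are unchanged.

FN90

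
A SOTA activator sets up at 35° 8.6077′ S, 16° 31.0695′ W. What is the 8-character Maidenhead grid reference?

IF14ru75

Add 180° to longitude and 90° to latitude: 163.48218, 54.85654.
Field (20°×10°, letters A–R): lon ⌊163.48218/20⌋ = 8 → I; lat ⌊54.85654/10⌋ = 5 → F.
Square (2°×1°, digits 0–9): lon ⌊3.48218/2⌋ = 1; lat ⌊4.85654/1⌋ = 4.
Subsquare (5′×2.5′, letters a–x): lon ⌊1.48218/0.0833333⌋ = 17 → r; lat ⌊0.85654/0.0416667⌋ = 20 → u.
Extended square (30″×15″, digits 0–9): lon ⌊0.06551/0.00833333⌋ = 7; lat ⌊0.02320/0.00416667⌋ = 5.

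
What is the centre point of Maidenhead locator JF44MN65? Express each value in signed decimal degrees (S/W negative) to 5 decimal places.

Field J=9, F=5: +9·20° lon, +5·10° lat → SW at lon 0°, lat -40°.
Square 4, 4: +4·2° lon, +4·1° lat → SW at lon 8°, lat -36°.
Subsquare m=12, n=13: +12·0.0833333° lon, +13·0.0416667° lat → SW at lon 9°, lat -35.4583°.
Extended square 6, 5: +6·0.00833333° lon, +5·0.00416667° lat → SW at lon 9.05°, lat -35.4375°.
Cell spans 0.00833333° lon × 0.00416667° lat. Centre is SW corner plus half of each.
latitude -35.43542, longitude 9.05417.

-35.43542, 9.05417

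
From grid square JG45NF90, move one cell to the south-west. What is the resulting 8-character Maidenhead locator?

JG45ne89

Longitude extended square 9; −1 → 8.
Latitude extended square 0; −1 → -1, wraps to 9, carry into subsquare.
Latitude subsquare f = 5; −1 → 4 = e.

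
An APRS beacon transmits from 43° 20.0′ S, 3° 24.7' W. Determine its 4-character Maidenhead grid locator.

Offset from 180°W / 90°S: lon 176.59°, lat 46.67°.
Field: 176.59/20 → 8 → I, 46.67/10 → 4 → E; chars IE.
Square: 16.59/2 → 8, 6.67/1 → 6; chars 86.

IE86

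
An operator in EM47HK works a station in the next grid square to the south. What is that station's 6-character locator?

EM47hj

Latitude subsquare k = 10; −1 → 9 = j.
The longitude characters are unchanged.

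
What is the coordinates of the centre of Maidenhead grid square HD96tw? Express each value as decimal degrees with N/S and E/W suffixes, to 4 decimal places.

Field H=7, D=3: +7·20° lon, +3·10° lat → SW at lon -40°, lat -60°.
Square 9, 6: +9·2° lon, +6·1° lat → SW at lon -22°, lat -54°.
Subsquare t=19, w=22: +19·0.0833333° lon, +22·0.0416667° lat → SW at lon -20.4167°, lat -53.0833°.
Cell spans 0.0833333° lon × 0.0416667° lat. Centre is SW corner plus half of each.
latitude 53.0625° S, longitude 20.3750° W.

53.0625° S, 20.3750° W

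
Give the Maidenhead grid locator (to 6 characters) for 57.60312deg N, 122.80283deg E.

PO17jo

Shift to the Maidenhead origin (180°W, 90°S): lon 302.8028, lat 147.6031.
Field: 302.8028/20 → 15 → P, 147.6031/10 → 14 → O; chars PO.
Square: 2.8028/2 → 1, 7.6031/1 → 7; chars 17.
Subsquare: 0.8028/0.0833333 → 9 → j, 0.6031/0.0416667 → 14 → o; chars jo.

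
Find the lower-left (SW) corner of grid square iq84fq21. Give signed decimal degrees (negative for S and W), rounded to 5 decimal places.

74.67083, -3.56667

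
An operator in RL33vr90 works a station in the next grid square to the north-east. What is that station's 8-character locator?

RL33wr01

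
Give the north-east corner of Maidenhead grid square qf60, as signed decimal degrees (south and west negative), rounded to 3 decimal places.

-39.000, 154.000

Field Q=16, F=5: +16·20° lon, +5·10° lat → SW at lon 140°, lat -40°.
Square 6, 0: +6·2° lon, +0·1° lat → SW at lon 152°, lat -40°.
Cell spans 2° lon × 1° lat. NE corner is SW corner plus one full cell.
latitude -39.000, longitude 154.000.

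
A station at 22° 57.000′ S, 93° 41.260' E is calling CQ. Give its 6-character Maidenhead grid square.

NG67ub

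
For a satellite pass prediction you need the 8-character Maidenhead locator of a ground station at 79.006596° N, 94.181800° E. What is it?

NQ79ca11

Offset from 180°W / 90°S: lon 274.18180°, lat 169.00660°.
Field: 274.18180/20 → 13 → N, 169.00660/10 → 16 → Q; chars NQ.
Square: 14.18180/2 → 7, 9.00660/1 → 9; chars 79.
Subsquare: 0.18180/0.0833333 → 2 → c, 0.00660/0.0416667 → 0 → a; chars ca.
Extended square: 0.01513/0.00833333 → 1, 0.00660/0.00416667 → 1; chars 11.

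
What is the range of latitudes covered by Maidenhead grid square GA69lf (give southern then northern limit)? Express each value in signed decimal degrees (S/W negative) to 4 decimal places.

Field G=6, A=0: +6·20° lon, +0·10° lat → SW at lon -60°, lat -90°.
Square 6, 9: +6·2° lon, +9·1° lat → SW at lon -48°, lat -81°.
Subsquare l=11, f=5: +11·0.0833333° lon, +5·0.0416667° lat → SW at lon -47.0833°, lat -80.7917°.
Cell spans 0.0833333° lon × 0.0416667° lat.
south -80.7917, north -80.7500.

-80.7917, -80.7500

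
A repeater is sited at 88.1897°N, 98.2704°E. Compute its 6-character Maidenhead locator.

Offset from 180°W / 90°S: lon 278.2704°, lat 178.1897°.
Field: 278.2704/20 → 13 → N, 178.1897/10 → 17 → R; chars NR.
Square: 18.2704/2 → 9, 8.1897/1 → 8; chars 98.
Subsquare: 0.2704/0.0833333 → 3 → d, 0.1897/0.0416667 → 4 → e; chars de.

NR98de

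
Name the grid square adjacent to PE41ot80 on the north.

PE41ot81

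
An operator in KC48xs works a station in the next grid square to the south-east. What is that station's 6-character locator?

Longitude subsquare x = 23; +1 → 24, wraps to 0 = a, carry into square.
Longitude square 4; +1 → 5.
Latitude subsquare s = 18; −1 → 17 = r.

KC58ar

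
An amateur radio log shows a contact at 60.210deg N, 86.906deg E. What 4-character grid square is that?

NP30

Add 180° to longitude and 90° to latitude: 266.91, 150.21.
Field: 266.91/20 → 13 → N, 150.21/10 → 15 → P; chars NP.
Square: 6.91/2 → 3, 0.21/1 → 0; chars 30.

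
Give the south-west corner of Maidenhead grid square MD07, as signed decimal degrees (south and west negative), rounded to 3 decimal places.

Field M=12, D=3: +12·20° lon, +3·10° lat → SW at lon 60°, lat -60°.
Square 0, 7: +0·2° lon, +7·1° lat → SW at lon 60°, lat -53°.
latitude -53.000, longitude 60.000.

-53.000, 60.000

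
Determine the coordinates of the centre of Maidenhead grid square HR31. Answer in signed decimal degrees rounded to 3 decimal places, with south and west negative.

81.500, -33.000

Field H=7, R=17: +7·20° lon, +17·10° lat → SW at lon -40°, lat 80°.
Square 3, 1: +3·2° lon, +1·1° lat → SW at lon -34°, lat 81°.
Cell spans 2° lon × 1° lat. Centre is SW corner plus half of each.
latitude 81.500, longitude -33.000.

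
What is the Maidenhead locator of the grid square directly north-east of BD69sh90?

Longitude extended square 9; +1 → 10, wraps to 0, carry into subsquare.
Longitude subsquare s = 18; +1 → 19 = t.
Latitude extended square 0; +1 → 1.

BD69th01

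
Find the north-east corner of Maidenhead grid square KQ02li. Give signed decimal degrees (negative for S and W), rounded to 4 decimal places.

Field K=10, Q=16: +10·20° lon, +16·10° lat → SW at lon 20°, lat 70°.
Square 0, 2: +0·2° lon, +2·1° lat → SW at lon 20°, lat 72°.
Subsquare l=11, i=8: +11·0.0833333° lon, +8·0.0416667° lat → SW at lon 20.9167°, lat 72.3333°.
Cell spans 0.0833333° lon × 0.0416667° lat. NE corner is SW corner plus one full cell.
latitude 72.3750, longitude 21.0000.

72.3750, 21.0000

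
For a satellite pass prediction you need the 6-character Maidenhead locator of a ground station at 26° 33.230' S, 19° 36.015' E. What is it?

JG93tk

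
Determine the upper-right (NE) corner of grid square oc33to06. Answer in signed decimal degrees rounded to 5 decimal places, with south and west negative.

-66.38750, 107.59167

Field O=14, C=2: +14·20° lon, +2·10° lat → SW at lon 100°, lat -70°.
Square 3, 3: +3·2° lon, +3·1° lat → SW at lon 106°, lat -67°.
Subsquare t=19, o=14: +19·0.0833333° lon, +14·0.0416667° lat → SW at lon 107.583°, lat -66.4167°.
Extended square 0, 6: +0·0.00833333° lon, +6·0.00416667° lat → SW at lon 107.583°, lat -66.3917°.
Cell spans 0.00833333° lon × 0.00416667° lat. NE corner is SW corner plus one full cell.
latitude -66.38750, longitude 107.59167.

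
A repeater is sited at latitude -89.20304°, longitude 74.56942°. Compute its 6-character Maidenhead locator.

MA70gt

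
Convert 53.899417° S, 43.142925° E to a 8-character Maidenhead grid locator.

Shift to the Maidenhead origin (180°W, 90°S): lon 223.14292, lat 36.10058.
Field (20°×10°, letters A–R): 223.14292/20 → 11 → L, 36.10058/10 → 3 → D; chars LD.
Square (2°×1°, digits 0–9): 3.14292/2 → 1, 6.10058/1 → 6; chars 16.
Subsquare (5′×2.5′, letters a–x): 1.14292/0.0833333 → 13 → n, 0.10058/0.0416667 → 2 → c; chars nc.
Extended square (30″×15″, digits 0–9): 0.05959/0.00833333 → 7, 0.01725/0.00416667 → 4; chars 74.

LD16nc74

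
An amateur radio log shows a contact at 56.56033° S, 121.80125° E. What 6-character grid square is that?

PD03vk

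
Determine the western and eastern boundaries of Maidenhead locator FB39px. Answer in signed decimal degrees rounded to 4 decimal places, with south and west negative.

Field F=5, B=1: +5·20° lon, +1·10° lat → SW at lon -80°, lat -80°.
Square 3, 9: +3·2° lon, +9·1° lat → SW at lon -74°, lat -71°.
Subsquare p=15, x=23: +15·0.0833333° lon, +23·0.0416667° lat → SW at lon -72.75°, lat -70.0417°.
Cell spans 0.0833333° lon × 0.0416667° lat.
west -72.7500, east -72.6667.

-72.7500, -72.6667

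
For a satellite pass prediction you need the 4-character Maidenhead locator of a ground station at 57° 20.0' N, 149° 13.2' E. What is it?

Add 180° to longitude and 90° to latitude: 329.22, 147.33.
Field: lon ⌊329.22/20⌋ = 16 → Q; lat ⌊147.33/10⌋ = 14 → O.
Square: lon ⌊9.22/2⌋ = 4; lat ⌊7.33/1⌋ = 7.

QO47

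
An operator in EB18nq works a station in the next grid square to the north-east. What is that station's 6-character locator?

Longitude subsquare n = 13; +1 → 14 = o.
Latitude subsquare q = 16; +1 → 17 = r.

EB18or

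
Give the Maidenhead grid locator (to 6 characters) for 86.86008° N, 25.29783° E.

KR26pu

Offset from 180°W / 90°S: lon 205.2978°, lat 176.8601°.
Field: lon ⌊205.2978/20⌋ = 10 → K; lat ⌊176.8601/10⌋ = 17 → R.
Square: lon ⌊5.2978/2⌋ = 2; lat ⌊6.8601/1⌋ = 6.
Subsquare: lon ⌊1.2978/0.0833333⌋ = 15 → p; lat ⌊0.8601/0.0416667⌋ = 20 → u.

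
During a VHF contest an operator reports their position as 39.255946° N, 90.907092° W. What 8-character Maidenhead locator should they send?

Shift to the Maidenhead origin (180°W, 90°S): lon 89.09291, lat 129.25595.
Field (20°×10°, letters A–R): lon ⌊89.09291/20⌋ = 4 → E; lat ⌊129.25595/10⌋ = 12 → M.
Square (2°×1°, digits 0–9): lon ⌊9.09291/2⌋ = 4; lat ⌊9.25595/1⌋ = 9.
Subsquare (5′×2.5′, letters a–x): lon ⌊1.09291/0.0833333⌋ = 13 → n; lat ⌊0.25595/0.0416667⌋ = 6 → g.
Extended square (30″×15″, digits 0–9): lon ⌊0.00957/0.00833333⌋ = 1; lat ⌊0.00595/0.00416667⌋ = 1.

EM49ng11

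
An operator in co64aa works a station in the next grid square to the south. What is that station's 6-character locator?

Latitude subsquare a = 0; −1 → -1, wraps to 23 = x, carry into square.
Latitude square 4; −1 → 3.
The longitude characters are unchanged.

CO63ax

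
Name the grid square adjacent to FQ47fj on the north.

FQ47fk

Latitude subsquare j = 9; +1 → 10 = k.
The longitude characters are unchanged.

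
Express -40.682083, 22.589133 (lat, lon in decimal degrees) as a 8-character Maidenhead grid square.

KE19hh06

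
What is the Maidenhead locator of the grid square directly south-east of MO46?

Longitude square 4; +1 → 5.
Latitude square 6; −1 → 5.

MO55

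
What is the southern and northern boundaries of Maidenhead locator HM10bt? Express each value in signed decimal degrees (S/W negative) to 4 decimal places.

30.7917, 30.8333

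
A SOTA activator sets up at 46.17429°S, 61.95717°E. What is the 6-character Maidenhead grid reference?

Shift to the Maidenhead origin (180°W, 90°S): lon 241.9572, lat 43.8257.
Field (20°×10°, letters A–R): 241.9572/20 → 12 → M, 43.8257/10 → 4 → E; chars ME.
Square (2°×1°, digits 0–9): 1.9572/2 → 0, 3.8257/1 → 3; chars 03.
Subsquare (5′×2.5′, letters a–x): 1.9572/0.0833333 → 23 → x, 0.8257/0.0416667 → 19 → t; chars xt.

ME03xt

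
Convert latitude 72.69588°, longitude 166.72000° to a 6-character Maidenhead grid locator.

RQ32iq

Offset from 180°W / 90°S: lon 346.7200°, lat 162.6959°.
Field: 346.7200/20 → 17 → R, 162.6959/10 → 16 → Q; chars RQ.
Square: 6.7200/2 → 3, 2.6959/1 → 2; chars 32.
Subsquare: 0.7200/0.0833333 → 8 → i, 0.6959/0.0416667 → 16 → q; chars iq.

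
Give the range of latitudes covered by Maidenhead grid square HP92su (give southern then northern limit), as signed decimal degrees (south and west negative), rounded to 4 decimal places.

Field H=7, P=15: +7·20° lon, +15·10° lat → SW at lon -40°, lat 60°.
Square 9, 2: +9·2° lon, +2·1° lat → SW at lon -22°, lat 62°.
Subsquare s=18, u=20: +18·0.0833333° lon, +20·0.0416667° lat → SW at lon -20.5°, lat 62.8333°.
Cell spans 0.0833333° lon × 0.0416667° lat.
south 62.8333, north 62.8750.

62.8333, 62.8750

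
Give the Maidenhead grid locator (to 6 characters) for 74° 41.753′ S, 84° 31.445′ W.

EB75rh

Add 180° to longitude and 90° to latitude: 95.4759, 15.3041.
Field: 95.4759/20 → 4 → E, 15.3041/10 → 1 → B; chars EB.
Square: 15.4759/2 → 7, 5.3041/1 → 5; chars 75.
Subsquare: 1.4759/0.0833333 → 17 → r, 0.3041/0.0416667 → 7 → h; chars rh.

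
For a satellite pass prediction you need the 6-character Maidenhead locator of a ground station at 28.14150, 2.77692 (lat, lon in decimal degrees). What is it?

JL18jd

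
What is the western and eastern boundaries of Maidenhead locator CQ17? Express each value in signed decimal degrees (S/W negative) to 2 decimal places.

-138.00, -136.00

Field C=2, Q=16: +2·20° lon, +16·10° lat → SW at lon -140°, lat 70°.
Square 1, 7: +1·2° lon, +7·1° lat → SW at lon -138°, lat 77°.
Cell spans 2° lon × 1° lat.
west -138.00, east -136.00.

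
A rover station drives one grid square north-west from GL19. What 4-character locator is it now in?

GM00

Longitude square 1; −1 → 0.
Latitude square 9; +1 → 10, wraps to 0, carry into field.
Latitude field L = 11; +1 → 12 = M.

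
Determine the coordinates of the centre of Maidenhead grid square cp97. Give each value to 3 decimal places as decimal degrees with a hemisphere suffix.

67.500° N, 121.000° W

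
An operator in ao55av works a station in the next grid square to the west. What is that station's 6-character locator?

AO45xv

Longitude subsquare a = 0; −1 → -1, wraps to 23 = x, carry into square.
Longitude square 5; −1 → 4.
The latitude characters are unchanged.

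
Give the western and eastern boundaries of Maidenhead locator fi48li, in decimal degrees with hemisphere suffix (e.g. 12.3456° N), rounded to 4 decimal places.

71.0833° W, 71.0000° W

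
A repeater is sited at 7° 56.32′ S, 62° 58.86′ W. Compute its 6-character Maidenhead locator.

FI82mb

Offset from 180°W / 90°S: lon 117.0190°, lat 82.0613°.
Field: 117.0190/20 → 5 → F, 82.0613/10 → 8 → I; chars FI.
Square: 17.0190/2 → 8, 2.0613/1 → 2; chars 82.
Subsquare: 1.0190/0.0833333 → 12 → m, 0.0613/0.0416667 → 1 → b; chars mb.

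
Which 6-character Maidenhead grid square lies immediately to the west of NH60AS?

NH50xs

Longitude subsquare a = 0; −1 → -1, wraps to 23 = x, carry into square.
Longitude square 6; −1 → 5.
The latitude characters are unchanged.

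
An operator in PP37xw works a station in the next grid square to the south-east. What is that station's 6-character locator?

Longitude subsquare x = 23; +1 → 24, wraps to 0 = a, carry into square.
Longitude square 3; +1 → 4.
Latitude subsquare w = 22; −1 → 21 = v.

PP47av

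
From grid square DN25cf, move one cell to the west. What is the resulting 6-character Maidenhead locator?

DN25bf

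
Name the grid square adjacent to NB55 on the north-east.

NB66

Longitude square 5; +1 → 6.
Latitude square 5; +1 → 6.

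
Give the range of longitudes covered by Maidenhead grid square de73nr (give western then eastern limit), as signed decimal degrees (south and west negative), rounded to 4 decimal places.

Field D=3, E=4: +3·20° lon, +4·10° lat → SW at lon -120°, lat -50°.
Square 7, 3: +7·2° lon, +3·1° lat → SW at lon -106°, lat -47°.
Subsquare n=13, r=17: +13·0.0833333° lon, +17·0.0416667° lat → SW at lon -104.917°, lat -46.2917°.
Cell spans 0.0833333° lon × 0.0416667° lat.
west -104.9167, east -104.8333.

-104.9167, -104.8333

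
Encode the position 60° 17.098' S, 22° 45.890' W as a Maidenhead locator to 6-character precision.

HC89or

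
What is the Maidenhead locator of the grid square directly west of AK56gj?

AK56fj

Longitude subsquare g = 6; −1 → 5 = f.
The latitude characters are unchanged.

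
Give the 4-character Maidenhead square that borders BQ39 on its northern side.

BR30

Latitude square 9; +1 → 10, wraps to 0, carry into field.
Latitude field Q = 16; +1 → 17 = R.
The longitude characters are unchanged.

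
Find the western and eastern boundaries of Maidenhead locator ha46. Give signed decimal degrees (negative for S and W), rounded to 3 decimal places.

-32.000, -30.000

Field H=7, A=0: +7·20° lon, +0·10° lat → SW at lon -40°, lat -90°.
Square 4, 6: +4·2° lon, +6·1° lat → SW at lon -32°, lat -84°.
Cell spans 2° lon × 1° lat.
west -32.000, east -30.000.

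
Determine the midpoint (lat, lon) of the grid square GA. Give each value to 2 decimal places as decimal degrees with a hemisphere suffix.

85.00° S, 50.00° W

Field G=6, A=0: +6·20° lon, +0·10° lat → SW at lon -60°, lat -90°.
Cell spans 20° lon × 10° lat. Centre is SW corner plus half of each.
latitude 85.00° S, longitude 50.00° W.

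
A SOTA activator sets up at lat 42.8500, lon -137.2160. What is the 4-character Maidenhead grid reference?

CN12

Shift to the Maidenhead origin (180°W, 90°S): lon 42.78, lat 132.85.
Field: 42.78/20 → 2 → C, 132.85/10 → 13 → N; chars CN.
Square: 2.78/2 → 1, 2.85/1 → 2; chars 12.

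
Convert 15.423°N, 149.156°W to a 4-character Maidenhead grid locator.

Add 180° to longitude and 90° to latitude: 30.84, 105.42.
Field: 30.84/20 → 1 → B, 105.42/10 → 10 → K; chars BK.
Square: 10.84/2 → 5, 5.42/1 → 5; chars 55.

BK55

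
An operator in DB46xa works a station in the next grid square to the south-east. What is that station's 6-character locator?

Longitude subsquare x = 23; +1 → 24, wraps to 0 = a, carry into square.
Longitude square 4; +1 → 5.
Latitude subsquare a = 0; −1 → -1, wraps to 23 = x, carry into square.
Latitude square 6; −1 → 5.

DB55ax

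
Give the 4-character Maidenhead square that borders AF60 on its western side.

Longitude square 6; −1 → 5.
The latitude characters are unchanged.

AF50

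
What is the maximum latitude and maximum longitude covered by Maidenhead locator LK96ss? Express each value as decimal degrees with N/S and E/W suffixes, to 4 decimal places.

16.7917° N, 59.5833° E

Field L=11, K=10: +11·20° lon, +10·10° lat → SW at lon 40°, lat 10°.
Square 9, 6: +9·2° lon, +6·1° lat → SW at lon 58°, lat 16°.
Subsquare s=18, s=18: +18·0.0833333° lon, +18·0.0416667° lat → SW at lon 59.5°, lat 16.75°.
Cell spans 0.0833333° lon × 0.0416667° lat. NE corner is SW corner plus one full cell.
latitude 16.7917° N, longitude 59.5833° E.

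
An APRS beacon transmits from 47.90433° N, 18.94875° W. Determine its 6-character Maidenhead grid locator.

Add 180° to longitude and 90° to latitude: 161.0513, 137.9043.
Field: 161.0513/20 → 8 → I, 137.9043/10 → 13 → N; chars IN.
Square: 1.0513/2 → 0, 7.9043/1 → 7; chars 07.
Subsquare: 1.0513/0.0833333 → 12 → m, 0.9043/0.0416667 → 21 → v; chars mv.

IN07mv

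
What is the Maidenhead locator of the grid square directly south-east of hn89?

Longitude square 8; +1 → 9.
Latitude square 9; −1 → 8.

HN98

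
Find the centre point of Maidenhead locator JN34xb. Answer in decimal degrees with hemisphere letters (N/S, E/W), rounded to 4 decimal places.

Field J=9, N=13: +9·20° lon, +13·10° lat → SW at lon 0°, lat 40°.
Square 3, 4: +3·2° lon, +4·1° lat → SW at lon 6°, lat 44°.
Subsquare x=23, b=1: +23·0.0833333° lon, +1·0.0416667° lat → SW at lon 7.91667°, lat 44.0417°.
Cell spans 0.0833333° lon × 0.0416667° lat. Centre is SW corner plus half of each.
latitude 44.0625° N, longitude 7.9583° E.

44.0625° N, 7.9583° E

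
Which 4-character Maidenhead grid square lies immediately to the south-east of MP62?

MP71

Longitude square 6; +1 → 7.
Latitude square 2; −1 → 1.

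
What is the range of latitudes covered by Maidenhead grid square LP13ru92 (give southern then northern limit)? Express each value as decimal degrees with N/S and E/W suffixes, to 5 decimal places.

63.84167° N, 63.84583° N

Field L=11, P=15: +11·20° lon, +15·10° lat → SW at lon 40°, lat 60°.
Square 1, 3: +1·2° lon, +3·1° lat → SW at lon 42°, lat 63°.
Subsquare r=17, u=20: +17·0.0833333° lon, +20·0.0416667° lat → SW at lon 43.4167°, lat 63.8333°.
Extended square 9, 2: +9·0.00833333° lon, +2·0.00416667° lat → SW at lon 43.4917°, lat 63.8417°.
Cell spans 0.00833333° lon × 0.00416667° lat.
south 63.84167° N, north 63.84583° N.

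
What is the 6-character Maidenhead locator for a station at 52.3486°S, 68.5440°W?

Add 180° to longitude and 90° to latitude: 111.4560, 37.6514.
Field: lon ⌊111.4560/20⌋ = 5 → F; lat ⌊37.6514/10⌋ = 3 → D.
Square: lon ⌊11.4560/2⌋ = 5; lat ⌊7.6514/1⌋ = 7.
Subsquare: lon ⌊1.4560/0.0833333⌋ = 17 → r; lat ⌊0.6514/0.0416667⌋ = 15 → p.

FD57rp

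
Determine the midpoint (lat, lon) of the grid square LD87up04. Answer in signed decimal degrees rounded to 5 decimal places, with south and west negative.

Field L=11, D=3: +11·20° lon, +3·10° lat → SW at lon 40°, lat -60°.
Square 8, 7: +8·2° lon, +7·1° lat → SW at lon 56°, lat -53°.
Subsquare u=20, p=15: +20·0.0833333° lon, +15·0.0416667° lat → SW at lon 57.6667°, lat -52.375°.
Extended square 0, 4: +0·0.00833333° lon, +4·0.00416667° lat → SW at lon 57.6667°, lat -52.3583°.
Cell spans 0.00833333° lon × 0.00416667° lat. Centre is SW corner plus half of each.
latitude -52.35625, longitude 57.67083.

-52.35625, 57.67083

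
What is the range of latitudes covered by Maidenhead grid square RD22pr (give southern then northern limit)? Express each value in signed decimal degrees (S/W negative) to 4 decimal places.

Field R=17, D=3: +17·20° lon, +3·10° lat → SW at lon 160°, lat -60°.
Square 2, 2: +2·2° lon, +2·1° lat → SW at lon 164°, lat -58°.
Subsquare p=15, r=17: +15·0.0833333° lon, +17·0.0416667° lat → SW at lon 165.25°, lat -57.2917°.
Cell spans 0.0833333° lon × 0.0416667° lat.
south -57.2917, north -57.2500.

-57.2917, -57.2500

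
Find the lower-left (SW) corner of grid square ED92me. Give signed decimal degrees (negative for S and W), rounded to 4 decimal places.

Field E=4, D=3: +4·20° lon, +3·10° lat → SW at lon -100°, lat -60°.
Square 9, 2: +9·2° lon, +2·1° lat → SW at lon -82°, lat -58°.
Subsquare m=12, e=4: +12·0.0833333° lon, +4·0.0416667° lat → SW at lon -81°, lat -57.8333°.
latitude -57.8333, longitude -81.0000.

-57.8333, -81.0000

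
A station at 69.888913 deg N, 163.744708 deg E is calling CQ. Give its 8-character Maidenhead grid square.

RP19uv93

Offset from 180°W / 90°S: lon 343.74471°, lat 159.88891°.
Field (20°×10°, letters A–R): 343.74471/20 → 17 → R, 159.88891/10 → 15 → P; chars RP.
Square (2°×1°, digits 0–9): 3.74471/2 → 1, 9.88891/1 → 9; chars 19.
Subsquare (5′×2.5′, letters a–x): 1.74471/0.0833333 → 20 → u, 0.88891/0.0416667 → 21 → v; chars uv.
Extended square (30″×15″, digits 0–9): 0.07804/0.00833333 → 9, 0.01391/0.00416667 → 3; chars 93.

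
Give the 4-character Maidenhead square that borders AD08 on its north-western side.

Longitude square 0; −1 → -1, wraps to 9, carry into field.
Longitude field A = 0; −1 → -1, wraps to 17 = R, wrapping around the antimeridian.
Latitude square 8; +1 → 9.

RD99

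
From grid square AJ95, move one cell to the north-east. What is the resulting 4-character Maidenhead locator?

BJ06

Longitude square 9; +1 → 10, wraps to 0, carry into field.
Longitude field A = 0; +1 → 1 = B.
Latitude square 5; +1 → 6.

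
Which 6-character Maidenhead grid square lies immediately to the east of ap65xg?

Longitude subsquare x = 23; +1 → 24, wraps to 0 = a, carry into square.
Longitude square 6; +1 → 7.
The latitude characters are unchanged.

AP75ag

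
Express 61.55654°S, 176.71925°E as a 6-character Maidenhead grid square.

RC88ik

Add 180° to longitude and 90° to latitude: 356.7192, 28.4435.
Field: 356.7192/20 → 17 → R, 28.4435/10 → 2 → C; chars RC.
Square: 16.7192/2 → 8, 8.4435/1 → 8; chars 88.
Subsquare: 0.7192/0.0833333 → 8 → i, 0.4435/0.0416667 → 10 → k; chars ik.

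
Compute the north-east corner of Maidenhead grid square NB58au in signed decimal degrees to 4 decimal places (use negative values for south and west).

Field N=13, B=1: +13·20° lon, +1·10° lat → SW at lon 80°, lat -80°.
Square 5, 8: +5·2° lon, +8·1° lat → SW at lon 90°, lat -72°.
Subsquare a=0, u=20: +0·0.0833333° lon, +20·0.0416667° lat → SW at lon 90°, lat -71.1667°.
Cell spans 0.0833333° lon × 0.0416667° lat. NE corner is SW corner plus one full cell.
latitude -71.1250, longitude 90.0833.

-71.1250, 90.0833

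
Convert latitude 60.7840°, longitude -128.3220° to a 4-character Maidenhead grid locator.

CP50

Shift to the Maidenhead origin (180°W, 90°S): lon 51.68, lat 150.78.
Field: lon ⌊51.68/20⌋ = 2 → C; lat ⌊150.78/10⌋ = 15 → P.
Square: lon ⌊11.68/2⌋ = 5; lat ⌊0.78/1⌋ = 0.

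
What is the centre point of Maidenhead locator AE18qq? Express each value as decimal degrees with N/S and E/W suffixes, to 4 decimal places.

Field A=0, E=4: +0·20° lon, +4·10° lat → SW at lon -180°, lat -50°.
Square 1, 8: +1·2° lon, +8·1° lat → SW at lon -178°, lat -42°.
Subsquare q=16, q=16: +16·0.0833333° lon, +16·0.0416667° lat → SW at lon -176.667°, lat -41.3333°.
Cell spans 0.0833333° lon × 0.0416667° lat. Centre is SW corner plus half of each.
latitude 41.3125° S, longitude 176.6250° W.

41.3125° S, 176.6250° W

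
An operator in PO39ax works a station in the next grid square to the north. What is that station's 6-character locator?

PP30aa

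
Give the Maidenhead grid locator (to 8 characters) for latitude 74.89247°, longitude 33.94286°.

Offset from 180°W / 90°S: lon 213.94286°, lat 164.89247°.
Field: lon ⌊213.94286/20⌋ = 10 → K; lat ⌊164.89247/10⌋ = 16 → Q.
Square: lon ⌊13.94286/2⌋ = 6; lat ⌊4.89247/1⌋ = 4.
Subsquare: lon ⌊1.94286/0.0833333⌋ = 23 → x; lat ⌊0.89247/0.0416667⌋ = 21 → v.
Extended square: lon ⌊0.02619/0.00833333⌋ = 3; lat ⌊0.01747/0.00416667⌋ = 4.

KQ64xv34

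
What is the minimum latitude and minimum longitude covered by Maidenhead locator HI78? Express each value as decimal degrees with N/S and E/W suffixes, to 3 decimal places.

Field H=7, I=8: +7·20° lon, +8·10° lat → SW at lon -40°, lat -10°.
Square 7, 8: +7·2° lon, +8·1° lat → SW at lon -26°, lat -2°.
latitude 2.000° S, longitude 26.000° W.

2.000° S, 26.000° W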